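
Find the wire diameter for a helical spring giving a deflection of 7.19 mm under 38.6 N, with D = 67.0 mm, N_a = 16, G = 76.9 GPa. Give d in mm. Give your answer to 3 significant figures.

7.20 mm

Required rate k = F/δ = 38.6/7.19 = 5.3686 N/mm
d = (8D³N_a·k / G)^(1/4) = (8·67.0³·16·5.3686 / (76.9×10³))^0.25
  = (2687.6)^0.25 = 7.2002 mm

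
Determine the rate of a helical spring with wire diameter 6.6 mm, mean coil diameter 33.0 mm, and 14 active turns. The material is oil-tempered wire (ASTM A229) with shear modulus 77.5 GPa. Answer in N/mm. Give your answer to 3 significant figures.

k = Gd⁴/(8D³N_a) = (77.5×10³ × 6.6⁴) / (8 × 33.0³ × 14)
  = 1.47054e+08 / 4.02494e+06 = 36.536 N/mm

36.5 N/mm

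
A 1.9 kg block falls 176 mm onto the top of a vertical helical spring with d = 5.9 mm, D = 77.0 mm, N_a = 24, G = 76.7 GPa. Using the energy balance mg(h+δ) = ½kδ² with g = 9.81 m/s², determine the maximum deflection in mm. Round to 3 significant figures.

k = Gd⁴/(8D³N_a) = (76.7×10³)(5.9⁴)/(8·77.0³·24) = 1.0603 N/mm
W = mg = 1.9 × 9.81 = 18.639 N
½kδ² − Wδ − Wh = 0 → δ = (W + √(W² + 2kWh))/k
δ = (18.639 + √(347.41 + 6956.57))/1.0603 = (18.639 + 85.463)/1.0603 = 98.182 mm

98.2 mm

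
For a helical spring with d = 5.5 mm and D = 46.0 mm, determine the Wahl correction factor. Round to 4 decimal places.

1.1754

C = D/d = 46.0/5.5 = 8.3636
K_W = (4C−1)/(4C−4) + 0.615/C = 32.455/29.455 + 0.0735 = 1.1754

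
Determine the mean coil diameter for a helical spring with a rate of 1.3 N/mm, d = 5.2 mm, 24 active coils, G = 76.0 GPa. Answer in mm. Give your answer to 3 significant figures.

60.6 mm

D = (Gd⁴/(8N_a·k))^(1/3) = (76.0×10³·5.2⁴/(8·24·1.3))^(1/3)
  = (222629)^(1/3) = 60.6077 mm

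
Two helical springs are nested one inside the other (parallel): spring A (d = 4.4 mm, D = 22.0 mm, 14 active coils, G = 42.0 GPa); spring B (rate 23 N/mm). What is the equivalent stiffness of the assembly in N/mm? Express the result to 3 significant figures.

k_A = Gd⁴/(8D³N_a) = (42.0×10³)(4.4⁴)/(8·22.0³·14) = 13.2 N/mm
Parallel: k_eq = 13.2 + 23 = 36.2 N/mm

36.2 N/mm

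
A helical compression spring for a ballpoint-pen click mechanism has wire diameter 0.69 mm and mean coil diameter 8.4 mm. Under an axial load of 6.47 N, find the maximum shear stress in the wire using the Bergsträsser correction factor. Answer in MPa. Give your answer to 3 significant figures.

467 MPa

Spring index C = D/d = 8.4/0.69 = 12.1739
K_B = (4C+2)/(4C−3) = 50.696/45.696 = 1.1094
τ₀ = 8FD/(πd³) = 8·6.47·8.4/(π·0.69³) = 434.784/1.032 = 421.29 MPa
τ_max = K·τ₀ = 1.1094 × 421.29 = 467.38 MPa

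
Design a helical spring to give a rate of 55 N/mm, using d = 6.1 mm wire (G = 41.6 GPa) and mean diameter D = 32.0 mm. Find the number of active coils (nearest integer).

N_a = Gd⁴/(8D³k) = (41.6×10³ × 6.1⁴)/(8 × 32.0³ × 55)
    = 5.75987e+07 / 1.44179e+07 = 3.995 → 4 coils

4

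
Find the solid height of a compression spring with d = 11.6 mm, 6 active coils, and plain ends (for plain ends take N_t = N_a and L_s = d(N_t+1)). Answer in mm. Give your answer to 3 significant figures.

plain ends: N_t = N_a = 6
L_s = d·(N_t+1) = 11.6 × 7 = 81.2 mm

81.2 mm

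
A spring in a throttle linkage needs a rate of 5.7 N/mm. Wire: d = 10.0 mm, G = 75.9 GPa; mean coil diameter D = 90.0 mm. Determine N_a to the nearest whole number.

23

N_a = Gd⁴/(8D³k) = (75.9×10³ × 10.0⁴)/(8 × 90.0³ × 5.7)
    = 7.59e+08 / 3.32424e+07 = 22.83 → 23 coils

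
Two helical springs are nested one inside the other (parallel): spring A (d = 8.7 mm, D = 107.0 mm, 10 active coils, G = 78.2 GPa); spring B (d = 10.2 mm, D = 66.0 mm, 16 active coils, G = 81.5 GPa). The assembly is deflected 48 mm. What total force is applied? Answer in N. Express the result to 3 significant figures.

k_A = Gd⁴/(8D³N_a) = (78.2×10³)(8.7⁴)/(8·107.0³·10) = 4.5713 N/mm
k_B = Gd⁴/(8D³N_a) = (81.5×10³)(10.2⁴)/(8·66.0³·16) = 23.973 N/mm
Parallel: k_eq = 4.5713 + 23.973 = 28.544 N/mm
F = k_eq·δ = 28.544·48 = 1370.1 N

1370 N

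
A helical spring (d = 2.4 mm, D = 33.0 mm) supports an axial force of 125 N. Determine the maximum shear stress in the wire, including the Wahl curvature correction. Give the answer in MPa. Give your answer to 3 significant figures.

839 MPa

Spring index C = D/d = 33.0/2.4 = 13.7500
K_W = (4C−1)/(4C−4) + 0.615/C = 54.000/51.000 + 0.0447 = 1.1036
τ₀ = 8FD/(πd³) = 8·125·33.0/(π·2.4³) = 33000/43.429 = 759.85 MPa
τ_max = K·τ₀ = 1.1036 × 759.85 = 838.54 MPa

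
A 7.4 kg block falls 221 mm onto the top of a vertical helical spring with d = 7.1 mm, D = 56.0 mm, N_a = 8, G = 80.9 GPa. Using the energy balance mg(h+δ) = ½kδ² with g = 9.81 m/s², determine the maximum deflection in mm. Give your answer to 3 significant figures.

46.0 mm

k = Gd⁴/(8D³N_a) = (80.9×10³)(7.1⁴)/(8·56.0³·8) = 18.291 N/mm
W = mg = 7.4 × 9.81 = 72.594 N
½kδ² − Wδ − Wh = 0 → δ = (W + √(W² + 2kWh))/k
δ = (72.594 + √(5269.9 + 586896))/18.291 = (72.594 + 769.52)/18.291 = 46.04 mm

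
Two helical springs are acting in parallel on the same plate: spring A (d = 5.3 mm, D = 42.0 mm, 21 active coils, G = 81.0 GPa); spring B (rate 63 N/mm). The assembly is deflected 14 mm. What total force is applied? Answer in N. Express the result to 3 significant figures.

k_A = Gd⁴/(8D³N_a) = (81.0×10³)(5.3⁴)/(8·42.0³·21) = 5.1349 N/mm
Parallel: k_eq = 5.1349 + 63 = 68.135 N/mm
F = k_eq·δ = 68.135·14 = 953.89 N

954 N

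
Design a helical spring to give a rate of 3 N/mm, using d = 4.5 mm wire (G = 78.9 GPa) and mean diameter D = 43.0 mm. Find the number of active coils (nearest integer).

N_a = Gd⁴/(8D³k) = (78.9×10³ × 4.5⁴)/(8 × 43.0³ × 3)
    = 3.23539e+07 / 1.90817e+06 = 16.96 → 17 coils

17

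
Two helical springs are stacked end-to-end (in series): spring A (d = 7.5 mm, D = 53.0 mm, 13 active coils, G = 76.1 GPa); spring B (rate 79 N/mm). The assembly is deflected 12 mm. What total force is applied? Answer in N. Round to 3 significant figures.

156 N

k_A = Gd⁴/(8D³N_a) = (76.1×10³)(7.5⁴)/(8·53.0³·13) = 15.551 N/mm
Series: 1/k_eq = 1/15.551 + 1/79 = 0.076961; k_eq = 12.994 N/mm
F = k_eq·δ = 12.994·12 = 155.92 N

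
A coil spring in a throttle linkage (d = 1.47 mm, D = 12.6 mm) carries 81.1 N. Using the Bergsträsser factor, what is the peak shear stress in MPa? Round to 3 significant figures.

Spring index C = D/d = 12.6/1.47 = 8.5714
K_B = (4C+2)/(4C−3) = 36.286/31.286 = 1.1598
τ₀ = 8FD/(πd³) = 8·81.1·12.6/(π·1.47³) = 8174.88/9.9793 = 819.18 MPa
τ_max = K·τ₀ = 1.1598 × 819.18 = 950.1 MPa

950 MPa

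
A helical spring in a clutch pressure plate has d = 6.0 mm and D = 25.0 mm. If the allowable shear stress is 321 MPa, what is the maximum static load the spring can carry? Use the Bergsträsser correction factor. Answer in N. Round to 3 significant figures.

C = D/d = 25.0/6.0 = 4.1667
K_B = (4C+2)/(4C−3) = 18.667/13.667 = 1.3659
τ_max = K·8FD/(πd³) → F_max = τ_allow·πd³/(8DK)
F_max = 321·π·6.0³/(8·25.0·1.3659) = 2.1783e+05/273.17 = 797.4 N

797 N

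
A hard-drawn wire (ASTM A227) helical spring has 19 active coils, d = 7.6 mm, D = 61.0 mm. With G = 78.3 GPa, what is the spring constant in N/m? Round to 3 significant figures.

7570 N/m

k = Gd⁴/(8D³N_a) = (78.3×10³ × 7.6⁴) / (8 × 61.0³ × 19)
  = 2.61226e+08 / 3.45011e+07 = 7.5715 N/mm = 7571.5 N/m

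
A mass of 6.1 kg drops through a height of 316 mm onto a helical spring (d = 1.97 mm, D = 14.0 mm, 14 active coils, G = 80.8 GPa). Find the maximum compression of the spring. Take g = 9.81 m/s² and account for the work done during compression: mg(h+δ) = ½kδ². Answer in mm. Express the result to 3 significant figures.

k = Gd⁴/(8D³N_a) = (80.8×10³)(1.97⁴)/(8·14.0³·14) = 3.9598 N/mm
W = mg = 6.1 × 9.81 = 59.841 N
½kδ² − Wδ − Wh = 0 → δ = (W + √(W² + 2kWh))/k
δ = (59.841 + √(3580.9 + 149758))/3.9598 = (59.841 + 391.59)/3.9598 = 114 mm

114 mm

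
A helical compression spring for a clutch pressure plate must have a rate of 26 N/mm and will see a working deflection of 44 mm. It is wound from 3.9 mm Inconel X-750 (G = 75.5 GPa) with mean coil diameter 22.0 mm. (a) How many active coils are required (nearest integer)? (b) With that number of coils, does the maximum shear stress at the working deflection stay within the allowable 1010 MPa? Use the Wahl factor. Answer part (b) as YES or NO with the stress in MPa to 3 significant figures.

N_a = Gd⁴/(8D³k) = (75.5×10³)(3.9⁴)/(8·22.0³·26) = 7.886 → N_a = 8
Actual rate k = Gd⁴/(8D³·8) = 25.631 N/mm
Working load F = kδ = 25.631·44 = 1127.7 N
C = 22.0/3.9 = 5.6410; K_W = (4C−1)/(4C−4)+0.615/C = 1.2706
τ_max = K_W·8FD/(πd³) = 1.2706·1065.1 = 1353.3 MPa
τ_max > 1010 MPa → exceeds allowable

(a) 8 coils; (b) NO, τ_max = 1350 MPa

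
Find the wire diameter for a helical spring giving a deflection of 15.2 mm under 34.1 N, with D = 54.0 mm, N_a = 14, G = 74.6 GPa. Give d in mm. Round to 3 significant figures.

Required rate k = F/δ = 34.1/15.2 = 2.2434 N/mm
d = (8D³N_a·k / G)^(1/4) = (8·54.0³·14·2.2434 / (74.6×10³))^0.25
  = (530.36)^0.25 = 4.7989 mm

4.80 mm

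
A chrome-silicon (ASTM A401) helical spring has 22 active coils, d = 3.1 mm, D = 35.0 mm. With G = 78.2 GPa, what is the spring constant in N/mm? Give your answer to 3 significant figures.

0.957 N/mm

k = Gd⁴/(8D³N_a) = (78.2×10³ × 3.1⁴) / (8 × 35.0³ × 22)
  = 7.22193e+06 / 7.546e+06 = 0.95705 N/mm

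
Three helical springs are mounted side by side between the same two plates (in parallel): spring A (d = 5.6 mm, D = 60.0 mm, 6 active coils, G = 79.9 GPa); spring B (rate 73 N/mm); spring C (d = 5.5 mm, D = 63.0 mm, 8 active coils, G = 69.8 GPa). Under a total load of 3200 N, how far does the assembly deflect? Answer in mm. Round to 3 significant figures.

37.8 mm

k_A = Gd⁴/(8D³N_a) = (79.9×10³)(5.6⁴)/(8·60.0³·6) = 7.5789 N/mm
k_C = Gd⁴/(8D³N_a) = (69.8×10³)(5.5⁴)/(8·63.0³·8) = 3.9912 N/mm
Parallel: k_eq = 7.5789 + 73 + 3.9912 = 84.57 N/mm
δ = F/k_eq = 3200/84.57 = 37.838 mm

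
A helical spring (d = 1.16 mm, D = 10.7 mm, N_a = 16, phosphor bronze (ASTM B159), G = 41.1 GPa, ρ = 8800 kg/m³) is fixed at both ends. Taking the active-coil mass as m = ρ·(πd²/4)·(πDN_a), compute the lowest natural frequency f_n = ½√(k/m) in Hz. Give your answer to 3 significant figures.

k = Gd⁴/(8D³N_a) = (41.1×10³)(1.16⁴)/(8·10.7³·16) = 0.47458 N/mm = 474.58 N/m
Wire length L = πDN_a = π·10.7·16 = 537.84 mm
m = ρ·(πd²/4)·L = 8800 × 1.0568×10⁻⁶ m² × 0.53784 m = 0.005002 kg
f_n = ½√(k/m) = 0.5·√(474.58/0.005002) = 0.5·√(94879) = 154.01 Hz

154 Hz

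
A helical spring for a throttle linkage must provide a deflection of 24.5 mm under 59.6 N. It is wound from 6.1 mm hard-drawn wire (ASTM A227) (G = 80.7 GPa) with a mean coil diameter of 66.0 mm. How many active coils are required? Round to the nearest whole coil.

20

Required rate k = F/δ = 59.6/24.5 = 2.4327 N/mm
N_a = Gd⁴/(8D³k) = (80.7×10³ × 6.1⁴)/(8 × 66.0³ × 2.4327)
    = 1.11736e+08 / 5.59502e+06 = 19.97 → 20 coils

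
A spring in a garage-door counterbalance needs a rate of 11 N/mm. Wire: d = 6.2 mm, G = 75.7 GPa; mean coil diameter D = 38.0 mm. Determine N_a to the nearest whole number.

N_a = Gd⁴/(8D³k) = (75.7×10³ × 6.2⁴)/(8 × 38.0³ × 11)
    = 1.11857e+08 / 4.82874e+06 = 23.16 → 23 coils

23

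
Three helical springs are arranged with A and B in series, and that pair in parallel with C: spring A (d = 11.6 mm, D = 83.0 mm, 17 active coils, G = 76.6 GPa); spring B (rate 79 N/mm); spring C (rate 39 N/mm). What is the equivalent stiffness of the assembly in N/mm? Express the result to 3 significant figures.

k_A = Gd⁴/(8D³N_a) = (76.6×10³)(11.6⁴)/(8·83.0³·17) = 17.836 N/mm
Springs A,B series: k_AB = 1/(1/17.836+1/79) = 14.551 N/mm; parallel with C: k_eq = 14.551+39 = 53.551 N/mm

53.6 N/mm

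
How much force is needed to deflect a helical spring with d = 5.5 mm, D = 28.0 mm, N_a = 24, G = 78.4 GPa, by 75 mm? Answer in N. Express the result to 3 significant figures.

1280 N

k = Gd⁴/(8D³N_a) = (78.4×10³)(5.5⁴)/(8·28.0³·24) = 17.021 N/mm
F = k·δ = 17.021 × 75 = 1276.6 N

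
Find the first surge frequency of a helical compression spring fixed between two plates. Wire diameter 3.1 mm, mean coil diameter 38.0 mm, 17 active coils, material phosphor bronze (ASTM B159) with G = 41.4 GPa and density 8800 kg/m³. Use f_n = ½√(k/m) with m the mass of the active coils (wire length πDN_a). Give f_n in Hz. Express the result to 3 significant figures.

k = Gd⁴/(8D³N_a) = (41.4×10³)(3.1⁴)/(8·38.0³·17) = 0.51234 N/mm = 512.34 N/m
Wire length L = πDN_a = π·38.0·17 = 2029.5 mm
m = ρ·(πd²/4)·L = 8800 × 7.5477×10⁻⁶ m² × 2.0295 m = 0.1348 kg
f_n = ½√(k/m) = 0.5·√(512.34/0.1348) = 0.5·√(3800.8) = 30.825 Hz

30.8 Hz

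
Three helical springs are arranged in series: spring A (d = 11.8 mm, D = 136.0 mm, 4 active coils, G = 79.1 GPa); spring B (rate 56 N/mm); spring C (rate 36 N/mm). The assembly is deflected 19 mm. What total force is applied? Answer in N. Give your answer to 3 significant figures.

k_A = Gd⁴/(8D³N_a) = (79.1×10³)(11.8⁴)/(8·136.0³·4) = 19.052 N/mm
Series: 1/k_eq = 1/19.052 + 1/56 + 1/36 = 0.098123; k_eq = 10.191 N/mm
F = k_eq·δ = 10.191·19 = 193.63 N

194 N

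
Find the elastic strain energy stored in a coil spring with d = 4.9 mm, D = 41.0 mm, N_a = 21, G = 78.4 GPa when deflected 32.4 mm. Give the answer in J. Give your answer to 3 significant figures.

k = Gd⁴/(8D³N_a) = (78.4×10³)(4.9⁴)/(8·41.0³·21) = 3.9034 N/mm
U = ½kδ² = 0.5 × 3.9034 × 32.4² = 2048.8 N·mm = 2.0488 J

2.05 J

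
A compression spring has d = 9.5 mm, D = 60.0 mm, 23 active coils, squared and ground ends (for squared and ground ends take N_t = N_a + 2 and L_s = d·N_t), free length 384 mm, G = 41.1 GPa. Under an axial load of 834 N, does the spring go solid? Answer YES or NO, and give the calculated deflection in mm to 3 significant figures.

NO, δ = 99.0 mm

k = Gd⁴/(8D³N_a) = (41.1×10³)(9.5⁴)/(8·60.0³·23) = 8.423 N/mm
N_t = 25; L_s = 9.5·25 = 237.5 mm; δ_solid = L₀ − L_s = 384 − 237.5 = 146.5 mm
δ = F/k = 834/8.423 = 99.015 mm
δ < δ_solid → spring does not go solid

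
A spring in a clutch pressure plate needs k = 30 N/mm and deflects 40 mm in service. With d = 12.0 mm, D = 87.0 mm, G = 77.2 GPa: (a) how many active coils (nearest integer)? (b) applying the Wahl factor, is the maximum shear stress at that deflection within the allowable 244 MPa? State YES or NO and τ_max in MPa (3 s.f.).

N_a = Gd⁴/(8D³k) = (77.2×10³)(12.0⁴)/(8·87.0³·30) = 10.13 → N_a = 10
Actual rate k = Gd⁴/(8D³·10) = 30.387 N/mm
Working load F = kδ = 30.387·40 = 1215.5 N
C = 87.0/12.0 = 7.2500; K_W = (4C−1)/(4C−4)+0.615/C = 1.2048
τ_max = K_W·8FD/(πd³) = 1.2048·155.84 = 187.76 MPa
τ_max ≤ 244 MPa → acceptable

(a) 10 coils; (b) YES, τ_max = 188 MPa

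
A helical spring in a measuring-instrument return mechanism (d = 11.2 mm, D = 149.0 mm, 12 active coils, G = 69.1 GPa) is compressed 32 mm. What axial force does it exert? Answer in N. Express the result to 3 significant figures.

110 N

k = Gd⁴/(8D³N_a) = (69.1×10³)(11.2⁴)/(8·149.0³·12) = 3.4239 N/mm
F = k·δ = 3.4239 × 32 = 109.56 N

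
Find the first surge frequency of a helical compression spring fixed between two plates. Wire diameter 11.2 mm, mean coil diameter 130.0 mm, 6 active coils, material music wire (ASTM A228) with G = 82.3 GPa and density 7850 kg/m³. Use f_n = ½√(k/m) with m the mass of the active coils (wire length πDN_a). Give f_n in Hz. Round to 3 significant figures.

k = Gd⁴/(8D³N_a) = (82.3×10³)(11.2⁴)/(8·130.0³·6) = 12.28 N/mm = 12280 N/m
Wire length L = πDN_a = π·130.0·6 = 2450.4 mm
m = ρ·(πd²/4)·L = 7850 × 98.52×10⁻⁶ m² × 2.4504 m = 1.8951 kg
f_n = ½√(k/m) = 0.5·√(12280/1.8951) = 0.5·√(6479.8) = 40.249 Hz

40.2 Hz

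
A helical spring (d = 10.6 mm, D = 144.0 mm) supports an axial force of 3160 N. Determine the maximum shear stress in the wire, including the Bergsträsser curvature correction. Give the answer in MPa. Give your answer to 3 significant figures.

Spring index C = D/d = 144.0/10.6 = 13.5849
K_B = (4C+2)/(4C−3) = 56.340/51.340 = 1.0974
τ₀ = 8FD/(πd³) = 8·3160·144.0/(π·10.6³) = 3.64032e+06/3741.7 = 972.91 MPa
τ_max = K·τ₀ = 1.0974 × 972.91 = 1067.7 MPa

1070 MPa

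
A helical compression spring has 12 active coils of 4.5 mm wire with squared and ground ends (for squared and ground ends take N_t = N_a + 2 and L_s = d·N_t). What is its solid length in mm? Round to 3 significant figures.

63.0 mm

squared and ground ends: N_t = N_a + 2 = 12 + 2 = 14
L_s = d·N_t = 4.5 × 14 = 63 mm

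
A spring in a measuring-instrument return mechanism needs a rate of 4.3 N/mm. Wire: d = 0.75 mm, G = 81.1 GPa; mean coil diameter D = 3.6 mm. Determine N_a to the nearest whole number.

16

N_a = Gd⁴/(8D³k) = (81.1×10³ × 0.75⁴)/(8 × 3.6³ × 4.3)
    = 25660.5 / 1604.97 = 15.99 → 16 coils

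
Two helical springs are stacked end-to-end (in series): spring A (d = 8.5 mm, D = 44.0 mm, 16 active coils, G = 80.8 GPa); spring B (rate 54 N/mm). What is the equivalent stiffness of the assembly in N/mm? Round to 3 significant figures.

22.5 N/mm

k_A = Gd⁴/(8D³N_a) = (80.8×10³)(8.5⁴)/(8·44.0³·16) = 38.683 N/mm
Series: 1/k_eq = 1/38.683 + 1/54 = 0.04437; k_eq = 22.538 N/mm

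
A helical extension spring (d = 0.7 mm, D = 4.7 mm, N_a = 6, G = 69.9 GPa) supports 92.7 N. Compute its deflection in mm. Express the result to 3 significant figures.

27.5 mm

k = Gd⁴/(8D³N_a) = (69.9×10³)(0.7⁴)/(8·4.7³·6) = 3.3677 N/mm
δ = F/k = 92.7 / 3.3677 = 27.526 mm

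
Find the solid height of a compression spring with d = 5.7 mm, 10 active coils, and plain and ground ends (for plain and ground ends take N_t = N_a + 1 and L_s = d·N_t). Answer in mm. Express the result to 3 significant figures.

62.7 mm

plain and ground ends: N_t = N_a + 1 = 10 + 1 = 11
L_s = d·N_t = 5.7 × 11 = 62.7 mm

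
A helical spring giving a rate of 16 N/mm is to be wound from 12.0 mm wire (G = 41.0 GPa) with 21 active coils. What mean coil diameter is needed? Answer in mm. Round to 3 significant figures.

D = (Gd⁴/(8N_a·k))^(1/3) = (41.0×10³·12.0⁴/(8·21·16))^(1/3)
  = (316286)^(1/3) = 68.1334 mm

68.1 mm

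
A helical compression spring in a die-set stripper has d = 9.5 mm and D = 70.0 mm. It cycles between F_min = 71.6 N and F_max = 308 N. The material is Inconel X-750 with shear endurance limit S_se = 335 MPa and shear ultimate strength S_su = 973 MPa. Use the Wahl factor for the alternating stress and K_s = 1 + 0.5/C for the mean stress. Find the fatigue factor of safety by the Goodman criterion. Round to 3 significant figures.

7.61

C = D/d = 70.0/9.5 = 7.3684; K_W = (4C−1)/(4C−4)+0.615/C = 1.2012; K_s = 1+0.5/C = 1.0679
F_a = (F_max−F_min)/2 = 118.2 N; F_m = (F_max+F_min)/2 = 189.8 N
τ_a = K_W·8F_aD/(πd³) = 1.2012 × 24.575 = 29.52 MPa
τ_m = K_s·8F_mD/(πd³) = 1.0679 × 39.461 = 42.138 MPa
Goodman: 1/n_f = τ_a/S_se + τ_m/S_su = 29.52/335 + 42.138/973 = 0.08812 + 0.04331 = 0.13143
n_f = 1/0.13143 = 7.609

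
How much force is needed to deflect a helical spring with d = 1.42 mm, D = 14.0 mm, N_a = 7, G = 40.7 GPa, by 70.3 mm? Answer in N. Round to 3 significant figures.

k = Gd⁴/(8D³N_a) = (40.7×10³)(1.42⁴)/(8·14.0³·7) = 1.0769 N/mm
F = k·δ = 1.0769 × 70.3 = 75.706 N

75.7 N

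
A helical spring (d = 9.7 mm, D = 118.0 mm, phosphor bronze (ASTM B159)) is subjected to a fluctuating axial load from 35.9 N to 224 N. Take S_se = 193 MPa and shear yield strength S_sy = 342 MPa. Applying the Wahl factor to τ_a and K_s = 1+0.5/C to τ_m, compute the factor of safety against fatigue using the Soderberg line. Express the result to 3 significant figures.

3.23

C = D/d = 118.0/9.7 = 12.1649; K_W = (4C−1)/(4C−4)+0.615/C = 1.1177; K_s = 1+0.5/C = 1.0411
F_a = (F_max−F_min)/2 = 94.05 N; F_m = (F_max+F_min)/2 = 129.95 N
τ_a = K_W·8F_aD/(πd³) = 1.1177 × 30.965 = 34.61 MPa
τ_m = K_s·8F_mD/(πd³) = 1.0411 × 42.784 = 44.543 MPa
Soderberg: 1/n_f = τ_a/S_se + τ_m/S_sy = 34.61/193 + 44.543/342 = 0.17933 + 0.13024 = 0.30957
n_f = 1/0.30957 = 3.23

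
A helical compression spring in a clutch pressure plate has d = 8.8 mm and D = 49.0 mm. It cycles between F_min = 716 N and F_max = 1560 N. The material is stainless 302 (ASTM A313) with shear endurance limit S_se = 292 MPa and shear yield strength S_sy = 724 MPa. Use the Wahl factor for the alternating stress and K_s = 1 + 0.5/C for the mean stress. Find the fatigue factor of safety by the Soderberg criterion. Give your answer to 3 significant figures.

1.54

C = D/d = 49.0/8.8 = 5.5682; K_W = (4C−1)/(4C−4)+0.615/C = 1.2746; K_s = 1+0.5/C = 1.0898
F_a = (F_max−F_min)/2 = 422 N; F_m = (F_max+F_min)/2 = 1138 N
τ_a = K_W·8F_aD/(πd³) = 1.2746 × 77.268 = 98.488 MPa
τ_m = K_s·8F_mD/(πd³) = 1.0898 × 208.37 = 227.08 MPa
Soderberg: 1/n_f = τ_a/S_se + τ_m/S_sy = 98.488/292 + 227.08/724 = 0.33729 + 0.31364 = 0.65093
n_f = 1/0.65093 = 1.536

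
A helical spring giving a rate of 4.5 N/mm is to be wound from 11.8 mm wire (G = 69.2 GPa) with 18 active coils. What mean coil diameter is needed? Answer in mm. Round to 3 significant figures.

D = (Gd⁴/(8N_a·k))^(1/3) = (69.2×10³·11.8⁴/(8·18·4.5))^(1/3)
  = (2.07042e+06)^(1/3) = 127.4539 mm

127 mm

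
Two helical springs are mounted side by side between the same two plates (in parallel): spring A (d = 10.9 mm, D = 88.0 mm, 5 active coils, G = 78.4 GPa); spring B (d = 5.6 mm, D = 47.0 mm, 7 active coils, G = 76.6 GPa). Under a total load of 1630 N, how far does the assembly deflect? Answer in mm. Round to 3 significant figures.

k_A = Gd⁴/(8D³N_a) = (78.4×10³)(10.9⁴)/(8·88.0³·5) = 40.599 N/mm
k_B = Gd⁴/(8D³N_a) = (76.6×10³)(5.6⁴)/(8·47.0³·7) = 12.957 N/mm
Parallel: k_eq = 40.599 + 12.957 = 53.556 N/mm
δ = F/k_eq = 1630/53.556 = 30.436 mm

30.4 mm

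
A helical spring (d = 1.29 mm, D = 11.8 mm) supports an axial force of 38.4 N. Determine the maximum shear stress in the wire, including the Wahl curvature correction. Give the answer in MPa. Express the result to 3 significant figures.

Spring index C = D/d = 11.8/1.29 = 9.1473
K_W = (4C−1)/(4C−4) + 0.615/C = 35.589/32.589 + 0.0672 = 1.1593
τ₀ = 8FD/(πd³) = 8·38.4·11.8/(π·1.29³) = 3624.96/6.744 = 537.51 MPa
τ_max = K·τ₀ = 1.1593 × 537.51 = 623.13 MPa

623 MPa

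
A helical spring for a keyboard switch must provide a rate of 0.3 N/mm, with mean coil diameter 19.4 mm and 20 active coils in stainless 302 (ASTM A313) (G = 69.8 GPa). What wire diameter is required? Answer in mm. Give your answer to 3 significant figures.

d = (8D³N_a·k / G)^(1/4) = (8·19.4³·20·0.3 / (69.8×10³))^0.25
  = (5.021)^0.25 = 1.4969 mm

1.50 mm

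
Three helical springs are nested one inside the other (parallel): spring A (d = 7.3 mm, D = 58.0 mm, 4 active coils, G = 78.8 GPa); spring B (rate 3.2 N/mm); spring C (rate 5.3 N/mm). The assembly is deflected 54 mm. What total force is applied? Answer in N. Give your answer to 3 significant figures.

k_A = Gd⁴/(8D³N_a) = (78.8×10³)(7.3⁴)/(8·58.0³·4) = 35.841 N/mm
Parallel: k_eq = 35.841 + 3.2 + 5.3 = 44.341 N/mm
F = k_eq·δ = 44.341·54 = 2394.4 N

2390 N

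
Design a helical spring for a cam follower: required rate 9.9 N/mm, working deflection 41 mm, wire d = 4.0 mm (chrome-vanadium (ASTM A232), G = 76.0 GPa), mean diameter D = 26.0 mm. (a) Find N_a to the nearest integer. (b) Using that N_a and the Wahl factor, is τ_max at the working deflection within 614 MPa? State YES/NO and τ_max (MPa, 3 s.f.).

N_a = Gd⁴/(8D³k) = (76.0×10³)(4.0⁴)/(8·26.0³·9.9) = 13.98 → N_a = 14
Actual rate k = Gd⁴/(8D³·14) = 9.8836 N/mm
Working load F = kδ = 9.8836·41 = 405.23 N
C = 26.0/4.0 = 6.5000; K_W = (4C−1)/(4C−4)+0.615/C = 1.2310
τ_max = K_W·8FD/(πd³) = 1.2310·419.21 = 516.04 MPa
τ_max ≤ 614 MPa → acceptable

(a) 14 coils; (b) YES, τ_max = 516 MPa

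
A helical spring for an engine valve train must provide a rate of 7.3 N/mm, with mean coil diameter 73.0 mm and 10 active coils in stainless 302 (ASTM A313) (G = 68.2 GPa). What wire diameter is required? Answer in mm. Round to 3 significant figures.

d = (8D³N_a·k / G)^(1/4) = (8·73.0³·10·7.3 / (68.2×10³))^0.25
  = (3331.2)^0.25 = 7.5971 mm

7.60 mm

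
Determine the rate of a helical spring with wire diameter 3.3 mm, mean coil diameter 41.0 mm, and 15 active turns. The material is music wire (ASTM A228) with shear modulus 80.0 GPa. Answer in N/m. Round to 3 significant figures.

k = Gd⁴/(8D³N_a) = (80.0×10³ × 3.3⁴) / (8 × 41.0³ × 15)
  = 9.48737e+06 / 8.27052e+06 = 1.1471 N/mm = 1147.1 N/m

1150 N/m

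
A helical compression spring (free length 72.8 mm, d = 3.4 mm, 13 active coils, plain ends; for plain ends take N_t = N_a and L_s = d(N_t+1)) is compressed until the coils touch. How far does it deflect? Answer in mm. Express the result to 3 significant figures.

N_t = 13; L_s = 3.4·14 = 47.6 mm
δ_solid = L₀ − L_s = 72.8 − 47.6 = 25.2 mm

25.2 mm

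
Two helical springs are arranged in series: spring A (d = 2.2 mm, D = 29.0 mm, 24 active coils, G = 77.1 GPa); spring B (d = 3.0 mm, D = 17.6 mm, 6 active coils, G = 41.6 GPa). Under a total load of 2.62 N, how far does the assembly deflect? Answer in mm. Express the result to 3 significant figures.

k_A = Gd⁴/(8D³N_a) = (77.1×10³)(2.2⁴)/(8·29.0³·24) = 0.3857 N/mm
k_B = Gd⁴/(8D³N_a) = (41.6×10³)(3.0⁴)/(8·17.6³·6) = 12.877 N/mm
Series: 1/k_eq = 1/0.3857 + 1/12.877 = 2.6703; k_eq = 0.37448 N/mm
δ = F/k_eq = 2.62/0.37448 = 6.9963 mm

7.00 mm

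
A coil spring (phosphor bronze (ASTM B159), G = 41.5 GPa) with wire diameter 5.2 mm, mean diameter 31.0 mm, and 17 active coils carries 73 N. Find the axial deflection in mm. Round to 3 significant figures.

k = Gd⁴/(8D³N_a) = (41.5×10³)(5.2⁴)/(8·31.0³·17) = 7.4892 N/mm
δ = F/k = 73 / 7.4892 = 9.7473 mm

9.75 mm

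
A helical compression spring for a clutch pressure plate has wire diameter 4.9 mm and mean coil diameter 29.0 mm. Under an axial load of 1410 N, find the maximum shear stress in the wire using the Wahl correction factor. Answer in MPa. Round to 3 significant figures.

Spring index C = D/d = 29.0/4.9 = 5.9184
K_W = (4C−1)/(4C−4) + 0.615/C = 22.673/19.673 + 0.1039 = 1.2564
τ₀ = 8FD/(πd³) = 8·1410·29.0/(π·4.9³) = 327120/369.61 = 885.05 MPa
τ_max = K·τ₀ = 1.2564 × 885.05 = 1112 MPa

1110 MPa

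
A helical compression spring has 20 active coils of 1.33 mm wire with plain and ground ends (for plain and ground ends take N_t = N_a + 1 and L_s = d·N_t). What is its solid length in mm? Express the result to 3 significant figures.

plain and ground ends: N_t = N_a + 1 = 20 + 1 = 21
L_s = d·N_t = 1.33 × 21 = 27.93 mm

27.9 mm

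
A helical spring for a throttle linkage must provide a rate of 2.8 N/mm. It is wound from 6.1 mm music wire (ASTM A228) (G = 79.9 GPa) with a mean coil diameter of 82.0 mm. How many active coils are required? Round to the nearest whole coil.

N_a = Gd⁴/(8D³k) = (79.9×10³ × 6.1⁴)/(8 × 82.0³ × 2.8)
    = 1.10628e+08 / 1.23506e+07 = 8.957 → 9 coils

9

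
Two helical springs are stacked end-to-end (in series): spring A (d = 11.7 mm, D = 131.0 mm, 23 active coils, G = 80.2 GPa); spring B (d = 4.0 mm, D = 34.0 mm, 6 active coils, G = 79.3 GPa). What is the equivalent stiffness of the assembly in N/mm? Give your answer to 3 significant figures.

2.72 N/mm

k_A = Gd⁴/(8D³N_a) = (80.2×10³)(11.7⁴)/(8·131.0³·23) = 3.6332 N/mm
k_B = Gd⁴/(8D³N_a) = (79.3×10³)(4.0⁴)/(8·34.0³·6) = 10.761 N/mm
Series: 1/k_eq = 1/3.6332 + 1/10.761 = 0.36817; k_eq = 2.7161 N/mm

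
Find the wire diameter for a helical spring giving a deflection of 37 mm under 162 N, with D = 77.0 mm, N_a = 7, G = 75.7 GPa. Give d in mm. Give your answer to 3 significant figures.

Required rate k = F/δ = 162/37 = 4.3784 N/mm
d = (8D³N_a·k / G)^(1/4) = (8·77.0³·7·4.3784 / (75.7×10³))^0.25
  = (1478.7)^0.25 = 6.2011 mm

6.20 mm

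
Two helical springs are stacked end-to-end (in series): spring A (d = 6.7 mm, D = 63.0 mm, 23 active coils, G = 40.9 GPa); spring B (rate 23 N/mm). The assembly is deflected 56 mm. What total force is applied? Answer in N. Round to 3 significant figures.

k_A = Gd⁴/(8D³N_a) = (40.9×10³)(6.7⁴)/(8·63.0³·23) = 1.7914 N/mm
Series: 1/k_eq = 1/1.7914 + 1/23 = 0.60171; k_eq = 1.6619 N/mm
F = k_eq·δ = 1.6619·56 = 93.068 N

93.1 N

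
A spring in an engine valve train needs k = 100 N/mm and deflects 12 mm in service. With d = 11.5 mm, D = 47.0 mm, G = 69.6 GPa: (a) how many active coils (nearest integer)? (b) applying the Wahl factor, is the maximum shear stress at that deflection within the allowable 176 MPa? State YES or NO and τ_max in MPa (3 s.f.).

(a) 15 coils; (b) YES, τ_max = 129 MPa

N_a = Gd⁴/(8D³k) = (69.6×10³)(11.5⁴)/(8·47.0³·100) = 14.66 → N_a = 15
Actual rate k = Gd⁴/(8D³·15) = 97.707 N/mm
Working load F = kδ = 97.707·12 = 1172.5 N
C = 47.0/11.5 = 4.0870; K_W = (4C−1)/(4C−4)+0.615/C = 1.3934
τ_max = K_W·8FD/(πd³) = 1.3934·92.268 = 128.57 MPa
τ_max ≤ 176 MPa → acceptable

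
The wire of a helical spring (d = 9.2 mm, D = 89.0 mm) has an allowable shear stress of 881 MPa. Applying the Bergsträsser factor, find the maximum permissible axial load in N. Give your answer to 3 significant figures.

C = D/d = 89.0/9.2 = 9.6739
K_B = (4C+2)/(4C−3) = 40.696/35.696 = 1.1401
τ_max = K·8FD/(πd³) → F_max = τ_allow·πd³/(8DK)
F_max = 881·π·9.2³/(8·89.0·1.1401) = 2.1552e+06/811.73 = 2655.1 N

2660 N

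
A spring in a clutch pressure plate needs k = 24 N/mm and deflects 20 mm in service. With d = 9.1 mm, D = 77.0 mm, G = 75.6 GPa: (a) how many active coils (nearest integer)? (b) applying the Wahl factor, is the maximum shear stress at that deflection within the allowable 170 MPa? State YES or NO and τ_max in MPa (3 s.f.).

(a) 6 coils; (b) YES, τ_max = 144 MPa

N_a = Gd⁴/(8D³k) = (75.6×10³)(9.1⁴)/(8·77.0³·24) = 5.914 → N_a = 6
Actual rate k = Gd⁴/(8D³·6) = 23.658 N/mm
Working load F = kδ = 23.658·20 = 473.16 N
C = 77.0/9.1 = 8.4615; K_W = (4C−1)/(4C−4)+0.615/C = 1.1732
τ_max = K_W·8FD/(πd³) = 1.1732·123.11 = 144.44 MPa
τ_max ≤ 170 MPa → acceptable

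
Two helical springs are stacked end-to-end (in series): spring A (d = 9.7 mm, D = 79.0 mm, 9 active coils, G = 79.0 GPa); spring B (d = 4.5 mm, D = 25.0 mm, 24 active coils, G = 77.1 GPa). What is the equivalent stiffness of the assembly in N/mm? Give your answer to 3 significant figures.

k_A = Gd⁴/(8D³N_a) = (79.0×10³)(9.7⁴)/(8·79.0³·9) = 19.702 N/mm
k_B = Gd⁴/(8D³N_a) = (77.1×10³)(4.5⁴)/(8·25.0³·24) = 10.539 N/mm
Series: 1/k_eq = 1/19.702 + 1/10.539 = 0.14565; k_eq = 6.8659 N/mm

6.87 N/mm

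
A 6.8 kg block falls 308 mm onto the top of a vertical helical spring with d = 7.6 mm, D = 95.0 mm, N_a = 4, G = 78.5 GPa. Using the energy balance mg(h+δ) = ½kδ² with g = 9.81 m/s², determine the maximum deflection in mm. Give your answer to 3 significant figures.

73.0 mm

k = Gd⁴/(8D³N_a) = (78.5×10³)(7.6⁴)/(8·95.0³·4) = 9.5456 N/mm
W = mg = 6.8 × 9.81 = 66.708 N
½kδ² − Wδ − Wh = 0 → δ = (W + √(W² + 2kWh))/k
δ = (66.708 + √(4450 + 392249))/9.5456 = (66.708 + 629.84)/9.5456 = 72.971 mm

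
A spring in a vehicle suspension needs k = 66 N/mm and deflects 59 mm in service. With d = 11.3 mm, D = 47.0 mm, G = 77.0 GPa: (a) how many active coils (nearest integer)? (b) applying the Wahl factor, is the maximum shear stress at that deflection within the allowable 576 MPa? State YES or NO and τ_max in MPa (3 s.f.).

(a) 23 coils; (b) YES, τ_max = 446 MPa

N_a = Gd⁴/(8D³k) = (77.0×10³)(11.3⁴)/(8·47.0³·66) = 22.9 → N_a = 23
Actual rate k = Gd⁴/(8D³·23) = 65.719 N/mm
Working load F = kδ = 65.719·59 = 3877.4 N
C = 47.0/11.3 = 4.1593; K_W = (4C−1)/(4C−4)+0.615/C = 1.3853
τ_max = K_W·8FD/(πd³) = 1.3853·321.62 = 445.53 MPa
τ_max ≤ 576 MPa → acceptable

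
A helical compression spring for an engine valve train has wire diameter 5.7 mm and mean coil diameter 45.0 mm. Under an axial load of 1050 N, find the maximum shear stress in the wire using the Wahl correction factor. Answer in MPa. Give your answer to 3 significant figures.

Spring index C = D/d = 45.0/5.7 = 7.8947
K_W = (4C−1)/(4C−4) + 0.615/C = 30.579/27.579 + 0.0779 = 1.1867
τ₀ = 8FD/(πd³) = 8·1050·45.0/(π·5.7³) = 378000/581.8 = 649.71 MPa
τ_max = K·τ₀ = 1.1867 × 649.71 = 770.99 MPa

771 MPa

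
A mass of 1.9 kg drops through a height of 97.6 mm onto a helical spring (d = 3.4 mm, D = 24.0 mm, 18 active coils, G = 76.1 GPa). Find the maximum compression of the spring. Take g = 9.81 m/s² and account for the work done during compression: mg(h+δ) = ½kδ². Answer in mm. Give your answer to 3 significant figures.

30.6 mm

k = Gd⁴/(8D³N_a) = (76.1×10³)(3.4⁴)/(8·24.0³·18) = 5.1086 N/mm
W = mg = 1.9 × 9.81 = 18.639 N
½kδ² − Wδ − Wh = 0 → δ = (W + √(W² + 2kWh))/k
δ = (18.639 + √(347.41 + 18586.9))/5.1086 = (18.639 + 137.6)/5.1086 = 30.584 mm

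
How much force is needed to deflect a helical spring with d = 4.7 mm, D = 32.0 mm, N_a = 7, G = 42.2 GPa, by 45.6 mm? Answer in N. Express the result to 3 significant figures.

k = Gd⁴/(8D³N_a) = (42.2×10³)(4.7⁴)/(8·32.0³·7) = 11.222 N/mm
F = k·δ = 11.222 × 45.6 = 511.72 N

512 N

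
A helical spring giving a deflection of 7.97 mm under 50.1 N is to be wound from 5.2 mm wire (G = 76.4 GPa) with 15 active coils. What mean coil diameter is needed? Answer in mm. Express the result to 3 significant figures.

42.0 mm

Required rate k = F/δ = 50.1/7.97 = 6.2861 N/mm
D = (Gd⁴/(8N_a·k))^(1/3) = (76.4×10³·5.2⁴/(8·15·6.2861))^(1/3)
  = (74053.6)^(1/3) = 41.9935 mm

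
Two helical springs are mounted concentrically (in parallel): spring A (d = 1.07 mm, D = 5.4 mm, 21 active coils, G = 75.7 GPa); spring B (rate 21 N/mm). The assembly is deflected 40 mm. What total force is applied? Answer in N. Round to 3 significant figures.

k_A = Gd⁴/(8D³N_a) = (75.7×10³)(1.07⁴)/(8·5.4³·21) = 3.7509 N/mm
Parallel: k_eq = 3.7509 + 21 = 24.751 N/mm
F = k_eq·δ = 24.751·40 = 990.04 N

990 N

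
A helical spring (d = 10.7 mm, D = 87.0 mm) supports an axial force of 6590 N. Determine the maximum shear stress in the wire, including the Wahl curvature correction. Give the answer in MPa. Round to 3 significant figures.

1410 MPa

Spring index C = D/d = 87.0/10.7 = 8.1308
K_W = (4C−1)/(4C−4) + 0.615/C = 31.523/28.523 + 0.0756 = 1.1808
τ₀ = 8FD/(πd³) = 8·6590·87.0/(π·10.7³) = 4.58664e+06/3848.6 = 1191.8 MPa
τ_max = K·τ₀ = 1.1808 × 1191.8 = 1407.3 MPa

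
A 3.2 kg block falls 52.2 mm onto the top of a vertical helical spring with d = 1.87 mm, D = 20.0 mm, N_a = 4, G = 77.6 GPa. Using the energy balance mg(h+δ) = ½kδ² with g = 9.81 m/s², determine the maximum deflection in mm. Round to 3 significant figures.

k = Gd⁴/(8D³N_a) = (77.6×10³)(1.87⁴)/(8·20.0³·4) = 3.7067 N/mm
W = mg = 3.2 × 9.81 = 31.392 N
½kδ² − Wδ − Wh = 0 → δ = (W + √(W² + 2kWh))/k
δ = (31.392 + √(985.46 + 12148.1))/3.7067 = (31.392 + 114.6)/3.7067 = 39.386 mm

39.4 mm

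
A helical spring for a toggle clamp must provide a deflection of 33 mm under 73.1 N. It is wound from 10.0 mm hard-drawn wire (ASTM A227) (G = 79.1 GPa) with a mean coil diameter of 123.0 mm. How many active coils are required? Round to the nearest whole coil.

24

Required rate k = F/δ = 73.1/33 = 2.2152 N/mm
N_a = Gd⁴/(8D³k) = (79.1×10³ × 10.0⁴)/(8 × 123.0³ × 2.2152)
    = 7.91e+08 / 3.29768e+07 = 23.99 → 24 coils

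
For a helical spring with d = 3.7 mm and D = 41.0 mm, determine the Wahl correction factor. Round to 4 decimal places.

C = D/d = 41.0/3.7 = 11.0811
K_W = (4C−1)/(4C−4) + 0.615/C = 43.324/40.324 + 0.0555 = 1.1299

1.1299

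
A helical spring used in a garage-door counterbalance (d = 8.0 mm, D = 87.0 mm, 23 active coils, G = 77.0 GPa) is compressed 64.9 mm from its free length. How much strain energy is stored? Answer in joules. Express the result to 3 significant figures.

k = Gd⁴/(8D³N_a) = (77.0×10³)(8.0⁴)/(8·87.0³·23) = 2.603 N/mm
U = ½kδ² = 0.5 × 2.603 × 64.9² = 5481.9 N·mm = 5.4819 J

5.48 J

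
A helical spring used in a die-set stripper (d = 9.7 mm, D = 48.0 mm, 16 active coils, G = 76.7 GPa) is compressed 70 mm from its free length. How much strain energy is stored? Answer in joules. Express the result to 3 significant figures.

k = Gd⁴/(8D³N_a) = (76.7×10³)(9.7⁴)/(8·48.0³·16) = 47.968 N/mm
U = ½kδ² = 0.5 × 47.968 × 70² = 1.1752e+05 N·mm = 117.52 J

118 J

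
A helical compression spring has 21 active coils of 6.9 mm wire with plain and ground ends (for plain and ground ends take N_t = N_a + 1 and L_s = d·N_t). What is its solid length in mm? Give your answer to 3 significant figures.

152 mm

plain and ground ends: N_t = N_a + 1 = 21 + 1 = 22
L_s = d·N_t = 6.9 × 22 = 151.8 mm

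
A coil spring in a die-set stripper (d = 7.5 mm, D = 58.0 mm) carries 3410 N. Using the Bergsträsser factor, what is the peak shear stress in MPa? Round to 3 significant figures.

1410 MPa

Spring index C = D/d = 58.0/7.5 = 7.7333
K_B = (4C+2)/(4C−3) = 32.933/27.933 = 1.1790
τ₀ = 8FD/(πd³) = 8·3410·58.0/(π·7.5³) = 1.58224e+06/1325.4 = 1193.8 MPa
τ_max = K·τ₀ = 1.1790 × 1193.8 = 1407.5 MPa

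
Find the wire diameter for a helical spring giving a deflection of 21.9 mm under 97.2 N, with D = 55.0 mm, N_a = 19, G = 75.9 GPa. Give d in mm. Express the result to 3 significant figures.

6.20 mm

Required rate k = F/δ = 97.2/21.9 = 4.4384 N/mm
d = (8D³N_a·k / G)^(1/4) = (8·55.0³·19·4.4384 / (75.9×10³))^0.25
  = (1478.8)^0.25 = 6.2012 mm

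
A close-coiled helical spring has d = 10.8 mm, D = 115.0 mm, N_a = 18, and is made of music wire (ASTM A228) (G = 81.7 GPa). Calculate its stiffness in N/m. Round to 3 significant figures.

5080 N/m

k = Gd⁴/(8D³N_a) = (81.7×10³ × 10.8⁴) / (8 × 115.0³ × 18)
  = 1.11152e+09 / 2.19006e+08 = 5.0753 N/mm = 5075.3 N/m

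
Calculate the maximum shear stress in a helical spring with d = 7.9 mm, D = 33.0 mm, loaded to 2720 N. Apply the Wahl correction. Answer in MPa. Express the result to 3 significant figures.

Spring index C = D/d = 33.0/7.9 = 4.1772
K_W = (4C−1)/(4C−4) + 0.615/C = 15.709/12.709 + 0.1472 = 1.3833
τ₀ = 8FD/(πd³) = 8·2720·33.0/(π·7.9³) = 718080/1548.9 = 463.6 MPa
τ_max = K·τ₀ = 1.3833 × 463.6 = 641.29 MPa

641 MPa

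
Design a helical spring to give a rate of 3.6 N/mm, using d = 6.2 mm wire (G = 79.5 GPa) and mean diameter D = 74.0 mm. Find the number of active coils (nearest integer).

N_a = Gd⁴/(8D³k) = (79.5×10³ × 6.2⁴)/(8 × 74.0³ × 3.6)
    = 1.17472e+08 / 1.16705e+07 = 10.07 → 10 coils

10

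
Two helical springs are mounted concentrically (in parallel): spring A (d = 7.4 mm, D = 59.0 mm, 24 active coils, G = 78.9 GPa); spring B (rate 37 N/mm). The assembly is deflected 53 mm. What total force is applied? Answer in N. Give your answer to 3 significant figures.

2280 N

k_A = Gd⁴/(8D³N_a) = (78.9×10³)(7.4⁴)/(8·59.0³·24) = 5.9999 N/mm
Parallel: k_eq = 5.9999 + 37 = 43 N/mm
F = k_eq·δ = 43·53 = 2279 N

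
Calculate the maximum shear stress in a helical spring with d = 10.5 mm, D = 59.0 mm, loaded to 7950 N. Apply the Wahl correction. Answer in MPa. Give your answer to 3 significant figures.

1310 MPa

Spring index C = D/d = 59.0/10.5 = 5.6190
K_W = (4C−1)/(4C−4) + 0.615/C = 21.476/18.476 + 0.1094 = 1.2718
τ₀ = 8FD/(πd³) = 8·7950·59.0/(π·10.5³) = 3.7524e+06/3636.8 = 1031.8 MPa
τ_max = K·τ₀ = 1.2718 × 1031.8 = 1312.3 MPa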